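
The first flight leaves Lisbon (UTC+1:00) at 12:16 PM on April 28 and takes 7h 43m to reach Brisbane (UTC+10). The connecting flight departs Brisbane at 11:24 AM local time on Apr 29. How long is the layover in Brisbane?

6 hours 25 minutes

Convert departure to UTC: 12:16 PM − 1:00 = 11:16 AM UTC on Apr 28.
Add 7 hours 43 minutes flight time → 6:59 PM UTC.
Brisbane is UTC+10:00, so local arrival = 6:59 PM + 10:00 = 4:59 AM on Apr 29.
Layover = 11:24 AM − 4:59 AM = 6 hours 25 minutes.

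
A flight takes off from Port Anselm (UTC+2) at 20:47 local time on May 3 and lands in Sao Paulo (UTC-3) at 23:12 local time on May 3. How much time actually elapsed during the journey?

Sao Paulo is 5:00 behind Port Anselm.
Clock-face elapsed time (ignoring zones) is 2 hours 25 minutes.
Actual elapsed = 2 hours 25 minutes + 5:00 = 7 hours 25 minutes.

7 hours 25 minutes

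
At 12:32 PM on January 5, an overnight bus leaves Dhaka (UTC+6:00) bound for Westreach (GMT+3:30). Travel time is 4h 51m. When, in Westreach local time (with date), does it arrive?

2:53 PM on January 5

Westreach is 2:30 behind Dhaka.
After 4 hours and 51 minutes it is 5:23 PM in Dhaka.
Shift by the zone difference: 5:23 PM − 2:30 = 2:53 PM on Jan 5 in Westreach.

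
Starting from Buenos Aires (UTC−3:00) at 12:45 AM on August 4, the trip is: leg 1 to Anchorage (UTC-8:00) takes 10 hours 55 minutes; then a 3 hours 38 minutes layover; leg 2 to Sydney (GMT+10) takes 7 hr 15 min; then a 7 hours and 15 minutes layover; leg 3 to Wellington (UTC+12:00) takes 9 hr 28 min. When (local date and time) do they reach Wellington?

Convert departure to UTC: 12:45 AM + 3:00 = 3:45 AM UTC on Aug 4.
Add 10 hours 55 minutes leg 1 → 2:40 PM UTC.
Add 3 hours 38 minutes layover in Anchorage → 6:18 PM UTC.
Add 7 hours and 15 minutes leg 2 → 1:33 AM UTC (Aug 5).
Add 7 hours and 15 minutes layover in Sydney → 8:48 AM UTC.
Add 9 hours 28 minutes leg 3 → 6:16 PM UTC.
Wellington is UTC+12:00, so local arrival = 6:16 PM + 12:00 = 6:16 AM on Aug 6.

6:16 AM on August 6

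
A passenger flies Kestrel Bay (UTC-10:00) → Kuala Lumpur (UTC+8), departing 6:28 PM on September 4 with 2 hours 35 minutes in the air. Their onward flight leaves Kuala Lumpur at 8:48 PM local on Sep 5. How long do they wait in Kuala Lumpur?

Convert departure to UTC: 6:28 PM + 10:00 = 4:28 AM UTC on Sep 5.
Add 2 hours 35 minutes flight time → 7:03 AM UTC.
Kuala Lumpur is UTC+8:00, so local arrival = 7:03 AM + 8:00 = 3:03 PM on Sep 5.
Layover = 8:48 PM − 3:03 PM = 5 hours 45 minutes.

5 hours 45 minutes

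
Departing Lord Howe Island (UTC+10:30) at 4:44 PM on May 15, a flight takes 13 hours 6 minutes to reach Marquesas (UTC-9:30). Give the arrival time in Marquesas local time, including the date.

9:50 AM on May 15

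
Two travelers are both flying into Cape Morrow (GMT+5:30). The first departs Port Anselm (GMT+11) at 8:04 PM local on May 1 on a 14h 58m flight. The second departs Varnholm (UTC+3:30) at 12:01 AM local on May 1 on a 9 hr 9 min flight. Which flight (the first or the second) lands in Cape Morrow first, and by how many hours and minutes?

the second, by 18 hours 22 minutes

Flight 1 in UTC: 8:04 PM − 11:00 = 9:04 AM on May 1.
+14 hours 58 minutes → arrive 12:02 AM UTC on May 2.
Flight 2 in UTC: 12:01 AM − 3:30 = 8:31 PM on Apr 30.
+9 hours 9 minutes → arrive 5:40 AM UTC on May 1.
Flight 2 lands earlier by 18 hours 22 minutes.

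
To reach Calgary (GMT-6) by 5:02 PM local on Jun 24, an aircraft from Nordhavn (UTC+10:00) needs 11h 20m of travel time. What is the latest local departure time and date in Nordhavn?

9:42 PM on June 24

Target arrival in UTC: 5:02 PM + 6:00 = 11:02 PM on Jun 24.
Subtract 11 hours and 20 minutes → departure 11:42 AM UTC on Jun 24.
Nordhavn is UTC+10:00: 11:42 AM + 10:00 = 9:42 PM on Jun 24.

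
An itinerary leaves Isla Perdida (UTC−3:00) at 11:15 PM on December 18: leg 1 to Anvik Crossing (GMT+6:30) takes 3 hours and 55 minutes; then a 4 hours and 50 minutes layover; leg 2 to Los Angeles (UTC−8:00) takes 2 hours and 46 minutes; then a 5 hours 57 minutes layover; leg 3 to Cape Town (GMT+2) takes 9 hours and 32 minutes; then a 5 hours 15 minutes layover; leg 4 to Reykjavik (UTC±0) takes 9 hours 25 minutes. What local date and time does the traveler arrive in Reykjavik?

Convert departure to UTC: 11:15 PM + 3:00 = 2:15 AM UTC on Dec 19.
Add 3 hours and 55 minutes leg 1 → 6:10 AM UTC.
Add 4 hours and 50 minutes layover in Anvik Crossing → 11:00 AM UTC.
Add 2 hours 46 minutes leg 2 → 1:46 PM UTC.
Add 5 hours 57 minutes layover in Los Angeles → 7:43 PM UTC.
Add 9 hours 32 minutes leg 3 → 5:15 AM UTC (Dec 20).
Add 5 hours and 15 minutes layover in Cape Town → 10:30 AM UTC.
Add 9 hours and 25 minutes leg 4 → 7:55 PM UTC.
Reykjavik is UTC+0, so local arrival is the same: 7:55 PM on Dec 20.

7:55 PM on December 20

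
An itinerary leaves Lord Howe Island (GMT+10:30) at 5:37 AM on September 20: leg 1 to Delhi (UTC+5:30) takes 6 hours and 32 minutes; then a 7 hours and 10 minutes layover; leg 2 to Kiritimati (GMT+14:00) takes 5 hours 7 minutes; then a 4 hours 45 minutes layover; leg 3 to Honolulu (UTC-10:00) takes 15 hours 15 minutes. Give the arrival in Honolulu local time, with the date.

11:56 PM on September 20

Convert departure to UTC: 5:37 AM − 10:30 = 7:07 PM UTC on Sep 19.
Add 6 hours 32 minutes leg 1 → 1:39 AM UTC (Sep 20).
Add 7 hours 10 minutes layover in Delhi → 8:49 AM UTC.
Add 5 hours 7 minutes leg 2 → 1:56 PM UTC.
Add 4 hours 45 minutes layover in Kiritimati → 6:41 PM UTC.
Add 15 hours and 15 minutes leg 3 → 9:56 AM UTC (Sep 21).
Honolulu is UTC−10:00, so local arrival = 9:56 AM − 10:00 = 11:56 PM on Sep 20.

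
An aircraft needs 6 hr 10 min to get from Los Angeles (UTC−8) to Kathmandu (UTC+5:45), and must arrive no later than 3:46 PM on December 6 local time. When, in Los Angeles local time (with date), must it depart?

7:51 PM on December 5

Target arrival in UTC: 3:46 PM − 5:45 = 10:01 AM on Dec 6.
Subtract 6 hours and 10 minutes → departure 3:51 AM UTC on Dec 6.
Los Angeles is UTC−8:00: 3:51 AM − 8:00 = 7:51 PM on Dec 5.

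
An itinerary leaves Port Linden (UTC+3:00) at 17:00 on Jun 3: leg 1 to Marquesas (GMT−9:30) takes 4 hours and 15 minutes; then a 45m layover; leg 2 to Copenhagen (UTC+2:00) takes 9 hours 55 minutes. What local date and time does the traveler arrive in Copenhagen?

06:55 on June 4

Convert departure to UTC: 17:00 − 3:00 = 14:00 UTC on Jun 3.
Add 4 hours 15 minutes leg 1 → 18:15 UTC.
Add 45 minutes layover in Marquesas → 19:00 UTC.
Add 9 hours 55 minutes leg 2 → 04:55 UTC (Jun 4).
Copenhagen is UTC+2:00, so local arrival = 04:55 + 2:00 = 06:55 on Jun 4.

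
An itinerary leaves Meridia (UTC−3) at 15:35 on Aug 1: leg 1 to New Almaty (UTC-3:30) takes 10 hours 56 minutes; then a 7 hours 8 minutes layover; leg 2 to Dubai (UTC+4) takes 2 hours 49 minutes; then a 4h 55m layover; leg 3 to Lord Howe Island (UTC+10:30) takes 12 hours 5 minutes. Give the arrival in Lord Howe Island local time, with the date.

Convert departure to UTC: 15:35 + 3:00 = 18:35 UTC on Aug 1.
Add 10 hours and 56 minutes leg 1 → 05:31 UTC (Aug 2).
Add 7 hours and 8 minutes layover in New Almaty → 12:39 UTC.
Add 2 hours 49 minutes leg 2 → 15:28 UTC.
Add 4 hours and 55 minutes layover in Dubai → 20:23 UTC.
Add 12 hours and 5 minutes leg 3 → 08:28 UTC (Aug 3).
Lord Howe Island is UTC+10:30, so local arrival = 08:28 + 10:30 = 18:58 on Aug 3.

18:58 on August 3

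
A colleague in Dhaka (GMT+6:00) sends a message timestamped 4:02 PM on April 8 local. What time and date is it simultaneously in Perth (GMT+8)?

6:02 PM on April 8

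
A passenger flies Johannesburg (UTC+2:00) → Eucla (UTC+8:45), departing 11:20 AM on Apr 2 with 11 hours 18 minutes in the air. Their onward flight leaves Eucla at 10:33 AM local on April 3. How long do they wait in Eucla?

Convert departure to UTC: 11:20 AM − 2:00 = 9:20 AM UTC on Apr 2.
Add 11 hours and 18 minutes flight time → 8:38 PM UTC.
Eucla is UTC+8:45, so local arrival = 8:38 PM + 8:45 = 5:23 AM on Apr 3.
Layover = 10:33 AM − 5:23 AM = 5 hours 10 minutes.

5 hours 10 minutes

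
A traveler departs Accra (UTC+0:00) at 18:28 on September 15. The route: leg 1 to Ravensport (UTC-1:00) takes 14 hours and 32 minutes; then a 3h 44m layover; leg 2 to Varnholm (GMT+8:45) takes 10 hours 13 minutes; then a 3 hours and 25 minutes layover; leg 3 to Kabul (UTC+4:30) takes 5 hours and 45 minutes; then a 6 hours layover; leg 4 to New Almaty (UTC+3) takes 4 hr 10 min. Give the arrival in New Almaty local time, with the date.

21:17 on September 17

Accra is at UTC+0, so departure is already 18:28 UTC on Sep 15.
Add 14 hours 32 minutes leg 1 → 09:00 UTC (Sep 16).
Add 3 hours 44 minutes layover in Ravensport → 12:44 UTC.
Add 10 hours and 13 minutes leg 2 → 22:57 UTC.
Add 3 hours 25 minutes layover in Varnholm → 02:22 UTC (Sep 17).
Add 5 hours and 45 minutes leg 3 → 08:07 UTC.
Add 6 hours layover in Kabul → 14:07 UTC.
Add 4 hours and 10 minutes leg 4 → 18:17 UTC.
New Almaty is UTC+3:00, so local arrival = 18:17 + 3:00 = 21:17 on Sep 17.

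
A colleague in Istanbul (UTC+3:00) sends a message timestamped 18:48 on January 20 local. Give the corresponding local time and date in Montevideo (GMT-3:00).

In UTC: 18:48 − 3:00 = 15:48 on Jan 20.
Montevideo is UTC−3:00: 15:48 − 3:00 = 12:48 on Jan 20.

12:48 on January 20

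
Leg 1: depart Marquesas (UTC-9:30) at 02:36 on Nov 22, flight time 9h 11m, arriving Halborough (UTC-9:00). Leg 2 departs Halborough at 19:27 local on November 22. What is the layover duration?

Convert departure to UTC: 02:36 + 9:30 = 12:06 UTC on Nov 22.
Add 9 hours and 11 minutes flight time → 21:17 UTC.
Halborough is UTC−9:00, so local arrival = 21:17 − 9:00 = 12:17 on Nov 22.
Layover = 19:27 − 12:17 = 7 hours 10 minutes.

7 hours 10 minutes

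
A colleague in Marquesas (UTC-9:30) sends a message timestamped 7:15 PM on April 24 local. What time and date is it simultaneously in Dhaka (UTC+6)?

In UTC: 7:15 PM + 9:30 = 4:45 AM on Apr 25.
Dhaka is UTC+6:00: 4:45 AM + 6:00 = 10:45 AM on Apr 25.

10:45 AM on Apr 25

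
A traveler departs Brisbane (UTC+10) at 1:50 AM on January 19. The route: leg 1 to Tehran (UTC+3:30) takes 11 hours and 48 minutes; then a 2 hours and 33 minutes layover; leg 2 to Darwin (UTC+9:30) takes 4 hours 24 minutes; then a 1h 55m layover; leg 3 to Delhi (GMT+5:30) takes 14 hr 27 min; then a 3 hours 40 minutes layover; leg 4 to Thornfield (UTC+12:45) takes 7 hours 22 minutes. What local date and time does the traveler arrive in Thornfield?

Convert departure to UTC: 1:50 AM − 10:00 = 3:50 PM UTC on Jan 18.
Add 11 hours 48 minutes leg 1 → 3:38 AM UTC (Jan 19).
Add 2 hours 33 minutes layover in Tehran → 6:11 AM UTC.
Add 4 hours and 24 minutes leg 2 → 10:35 AM UTC.
Add 1 hour 55 minutes layover in Darwin → 12:30 PM UTC.
Add 14 hours and 27 minutes leg 3 → 2:57 AM UTC (Jan 20).
Add 3 hours 40 minutes layover in Delhi → 6:37 AM UTC.
Add 7 hours and 22 minutes leg 4 → 1:59 PM UTC.
Thornfield is UTC+12:45, so local arrival = 1:59 PM + 12:45 = 2:44 AM on Jan 21.

2:44 AM on January 21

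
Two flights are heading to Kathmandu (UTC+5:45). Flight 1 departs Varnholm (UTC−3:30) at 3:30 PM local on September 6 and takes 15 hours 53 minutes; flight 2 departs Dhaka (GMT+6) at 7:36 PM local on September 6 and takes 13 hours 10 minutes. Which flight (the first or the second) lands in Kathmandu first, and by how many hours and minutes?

Flight 1 in UTC: 3:30 PM + 3:30 = 7:00 PM on Sep 6.
+15 hours 53 minutes → arrive 10:53 AM UTC on Sep 7.
Flight 2 in UTC: 7:36 PM − 6:00 = 1:36 PM on Sep 6.
+13 hours and 10 minutes → arrive 2:46 AM UTC on Sep 7.
Flight 2 lands earlier by 8 hours 7 minutes.

the second, by 8 hours 7 minutes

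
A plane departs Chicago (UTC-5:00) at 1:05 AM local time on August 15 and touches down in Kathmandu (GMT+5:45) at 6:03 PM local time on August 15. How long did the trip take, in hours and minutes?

Departure in UTC: 1:05 AM + 5:00 = 6:05 AM on Aug 15.
Arrival in UTC: 6:03 PM − 5:45 = 12:18 PM on Aug 15.
Elapsed = 12:18 PM − 6:05 AM = 6 hours 13 minutes.

6 hours 13 minutes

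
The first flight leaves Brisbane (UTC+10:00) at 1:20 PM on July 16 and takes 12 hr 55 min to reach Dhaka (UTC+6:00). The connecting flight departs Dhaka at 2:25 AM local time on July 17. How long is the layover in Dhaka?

4 hours 10 minutes

Convert departure to UTC: 1:20 PM − 10:00 = 3:20 AM UTC on Jul 16.
Add 12 hours 55 minutes flight time → 4:15 PM UTC.
Dhaka is UTC+6:00, so local arrival = 4:15 PM + 6:00 = 10:15 PM on Jul 16.
Layover = 2:25 AM − 10:15 PM (+1 day) = 4 hours 10 minutes.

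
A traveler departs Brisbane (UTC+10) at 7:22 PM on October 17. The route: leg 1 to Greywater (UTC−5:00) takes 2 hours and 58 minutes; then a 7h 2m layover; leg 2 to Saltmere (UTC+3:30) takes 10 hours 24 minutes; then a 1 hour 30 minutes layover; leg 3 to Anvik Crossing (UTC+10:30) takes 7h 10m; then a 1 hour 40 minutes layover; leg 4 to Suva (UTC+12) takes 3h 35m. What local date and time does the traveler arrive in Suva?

7:41 AM on Oct 19

Convert departure to UTC: 7:22 PM − 10:00 = 9:22 AM UTC on Oct 17.
Add 2 hours 58 minutes leg 1 → 12:20 PM UTC.
Add 7 hours and 2 minutes layover in Greywater → 7:22 PM UTC.
Add 10 hours and 24 minutes leg 2 → 5:46 AM UTC (Oct 18).
Add 1 hour 30 minutes layover in Saltmere → 7:16 AM UTC.
Add 7 hours 10 minutes leg 3 → 2:26 PM UTC.
Add 1 hour 40 minutes layover in Anvik Crossing → 4:06 PM UTC.
Add 3 hours 35 minutes leg 4 → 7:41 PM UTC.
Suva is UTC+12:00, so local arrival = 7:41 PM + 12:00 = 7:41 AM on Oct 19.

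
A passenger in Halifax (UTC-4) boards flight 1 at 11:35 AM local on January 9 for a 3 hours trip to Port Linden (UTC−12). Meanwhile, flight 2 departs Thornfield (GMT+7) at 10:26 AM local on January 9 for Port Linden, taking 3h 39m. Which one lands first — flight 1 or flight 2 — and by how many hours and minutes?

Flight 1 in UTC: 11:35 AM + 4:00 = 3:35 PM on Jan 9.
+3 hours → arrive 6:35 PM UTC on Jan 9.
Flight 2 in UTC: 10:26 AM − 7:00 = 3:26 AM on Jan 9.
+3 hours and 39 minutes → arrive 7:05 AM UTC on Jan 9.
Flight 2 lands earlier by 11 hours 30 minutes.

the second, by 11 hours 30 minutes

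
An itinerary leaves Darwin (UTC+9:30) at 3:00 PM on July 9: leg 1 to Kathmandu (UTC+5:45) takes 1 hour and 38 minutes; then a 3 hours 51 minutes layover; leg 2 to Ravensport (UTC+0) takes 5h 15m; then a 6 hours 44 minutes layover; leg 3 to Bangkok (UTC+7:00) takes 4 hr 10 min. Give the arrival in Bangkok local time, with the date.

10:08 AM on July 10

Convert departure to UTC: 3:00 PM − 9:30 = 5:30 AM UTC on Jul 9.
Add 1 hour and 38 minutes leg 1 → 7:08 AM UTC.
Add 3 hours and 51 minutes layover in Kathmandu → 10:59 AM UTC.
Add 5 hours and 15 minutes leg 2 → 4:14 PM UTC.
Add 6 hours 44 minutes layover in Ravensport → 10:58 PM UTC.
Add 4 hours 10 minutes leg 3 → 3:08 AM UTC (Jul 10).
Bangkok is UTC+7:00, so local arrival = 3:08 AM + 7:00 = 10:08 AM on Jul 10.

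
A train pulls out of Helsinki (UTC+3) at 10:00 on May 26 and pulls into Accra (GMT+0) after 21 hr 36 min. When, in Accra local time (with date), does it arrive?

04:36 on May 27

Accra is 3:00 behind Helsinki.
After 21 hours and 36 minutes it is 07:36 (May 27) in Helsinki.
Shift by the zone difference: 07:36 − 3:00 = 04:36 on May 27 in Accra.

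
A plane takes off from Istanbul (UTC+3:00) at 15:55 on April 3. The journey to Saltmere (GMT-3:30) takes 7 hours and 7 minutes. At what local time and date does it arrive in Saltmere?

Saltmere is 6:30 behind Istanbul.
After 7 hours and 7 minutes it is 23:02 in Istanbul.
Shift by the zone difference: 23:02 − 6:30 = 16:32 on Apr 3 in Saltmere.

16:32 on April 3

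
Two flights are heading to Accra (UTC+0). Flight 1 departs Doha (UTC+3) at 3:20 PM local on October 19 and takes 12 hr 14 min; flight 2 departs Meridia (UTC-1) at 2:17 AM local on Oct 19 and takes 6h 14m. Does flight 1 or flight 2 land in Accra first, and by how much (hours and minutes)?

Flight 1 in UTC: 3:20 PM − 3:00 = 12:20 PM on Oct 19.
+12 hours 14 minutes → arrive 12:34 AM UTC on Oct 20.
Flight 2 in UTC: 2:17 AM + 1:00 = 3:17 AM on Oct 19.
+6 hours and 14 minutes → arrive 9:31 AM UTC on Oct 19.
Flight 2 lands earlier by 15 hours 3 minutes.

the second, by 15 hours 3 minutes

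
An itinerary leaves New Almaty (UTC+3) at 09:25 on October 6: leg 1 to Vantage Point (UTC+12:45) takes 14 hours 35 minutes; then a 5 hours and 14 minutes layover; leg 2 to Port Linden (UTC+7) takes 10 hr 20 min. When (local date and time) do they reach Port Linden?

19:34 on Oct 7

Convert departure to UTC: 09:25 − 3:00 = 06:25 UTC on Oct 6.
Add 14 hours and 35 minutes leg 1 → 21:00 UTC.
Add 5 hours 14 minutes layover in Vantage Point → 02:14 UTC (Oct 7).
Add 10 hours 20 minutes leg 2 → 12:34 UTC.
Port Linden is UTC+7:00, so local arrival = 12:34 + 7:00 = 19:34 on Oct 7.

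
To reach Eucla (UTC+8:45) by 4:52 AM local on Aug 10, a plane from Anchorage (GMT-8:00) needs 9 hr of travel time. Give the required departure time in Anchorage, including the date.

Target arrival in UTC: 4:52 AM − 8:45 = 8:07 PM on Aug 9.
Subtract 9 hours → departure 11:07 AM UTC on Aug 9.
Anchorage is UTC−8:00: 11:07 AM − 8:00 = 3:07 AM on Aug 9.

3:07 AM on Aug 9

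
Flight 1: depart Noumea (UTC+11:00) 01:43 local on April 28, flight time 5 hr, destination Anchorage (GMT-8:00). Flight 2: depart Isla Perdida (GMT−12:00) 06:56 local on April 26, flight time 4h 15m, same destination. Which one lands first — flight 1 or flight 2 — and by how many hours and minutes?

the second, by 20 hours 32 minutes

Flight 1 in UTC: 01:43 − 11:00 = 14:43 on Apr 27.
+5 hours → arrive 19:43 UTC on Apr 27.
Flight 2 in UTC: 06:56 + 12:00 = 18:56 on Apr 26.
+4 hours and 15 minutes → arrive 23:11 UTC on Apr 26.
Flight 2 lands earlier by 20 hours 32 minutes.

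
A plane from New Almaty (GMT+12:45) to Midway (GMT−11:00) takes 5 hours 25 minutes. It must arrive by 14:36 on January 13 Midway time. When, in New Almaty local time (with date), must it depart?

08:56 on January 14

Target arrival in UTC: 14:36 + 11:00 = 01:36 on Jan 14.
Subtract 5 hours and 25 minutes → departure 20:11 UTC on Jan 13.
New Almaty is UTC+12:45: 20:11 + 12:45 = 08:56 on Jan 14.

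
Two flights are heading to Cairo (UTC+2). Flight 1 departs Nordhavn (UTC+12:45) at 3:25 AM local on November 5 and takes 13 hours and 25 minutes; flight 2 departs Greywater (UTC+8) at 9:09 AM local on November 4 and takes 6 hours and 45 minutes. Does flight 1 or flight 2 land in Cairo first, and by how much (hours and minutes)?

the second, by 20 hours 11 minutes

Flight 1 in UTC: 3:25 AM − 12:45 = 2:40 PM on Nov 4.
+13 hours and 25 minutes → arrive 4:05 AM UTC on Nov 5.
Flight 2 in UTC: 9:09 AM − 8:00 = 1:09 AM on Nov 4.
+6 hours 45 minutes → arrive 7:54 AM UTC on Nov 4.
Flight 2 lands earlier by 20 hours 11 minutes.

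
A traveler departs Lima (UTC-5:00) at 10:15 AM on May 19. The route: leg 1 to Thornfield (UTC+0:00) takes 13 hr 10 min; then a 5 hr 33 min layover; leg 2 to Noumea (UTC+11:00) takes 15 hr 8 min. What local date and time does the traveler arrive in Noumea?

Convert departure to UTC: 10:15 AM + 5:00 = 3:15 PM UTC on May 19.
Add 13 hours and 10 minutes leg 1 → 4:25 AM UTC (May 20).
Add 5 hours and 33 minutes layover in Thornfield → 9:58 AM UTC.
Add 15 hours 8 minutes leg 2 → 1:06 AM UTC (May 21).
Noumea is UTC+11:00, so local arrival = 1:06 AM + 11:00 = 12:06 PM on May 21.

12:06 PM on May 21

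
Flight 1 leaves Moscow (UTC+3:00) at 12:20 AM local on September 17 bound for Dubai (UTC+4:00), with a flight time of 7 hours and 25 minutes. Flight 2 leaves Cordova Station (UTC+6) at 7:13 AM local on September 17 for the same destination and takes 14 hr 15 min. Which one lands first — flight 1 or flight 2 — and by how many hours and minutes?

the first, by 10 hours 43 minutes

Flight 1 in UTC: 12:20 AM − 3:00 = 9:20 PM on Sep 16.
+7 hours 25 minutes → arrive 4:45 AM UTC on Sep 17.
Flight 2 in UTC: 7:13 AM − 6:00 = 1:13 AM on Sep 17.
+14 hours and 15 minutes → arrive 3:28 PM UTC on Sep 17.
Flight 1 lands earlier by 10 hours 43 minutes.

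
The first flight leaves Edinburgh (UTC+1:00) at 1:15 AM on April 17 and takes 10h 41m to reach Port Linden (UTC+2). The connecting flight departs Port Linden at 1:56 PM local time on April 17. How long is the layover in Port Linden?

1 hour

Convert departure to UTC: 1:15 AM − 1:00 = 12:15 AM UTC on Apr 17.
Add 10 hours 41 minutes flight time → 10:56 AM UTC.
Port Linden is UTC+2:00, so local arrival = 10:56 AM + 2:00 = 12:56 PM on Apr 17.
Layover = 1:56 PM − 12:56 PM = 1 hour.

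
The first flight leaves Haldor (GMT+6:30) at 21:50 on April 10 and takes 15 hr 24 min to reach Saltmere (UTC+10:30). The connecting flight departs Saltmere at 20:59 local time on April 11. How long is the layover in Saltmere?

Convert departure to UTC: 21:50 − 6:30 = 15:20 UTC on Apr 10.
Add 15 hours and 24 minutes flight time → 06:44 UTC (Apr 11).
Saltmere is UTC+10:30, so local arrival = 06:44 + 10:30 = 17:14 on Apr 11.
Layover = 20:59 − 17:14 = 3 hours 45 minutes.

3 hours 45 minutes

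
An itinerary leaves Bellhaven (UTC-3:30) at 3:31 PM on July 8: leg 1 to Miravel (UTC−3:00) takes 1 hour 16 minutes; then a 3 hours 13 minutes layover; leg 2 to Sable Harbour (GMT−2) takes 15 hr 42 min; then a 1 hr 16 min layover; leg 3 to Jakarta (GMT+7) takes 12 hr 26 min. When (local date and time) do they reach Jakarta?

11:54 AM on July 10

Convert departure to UTC: 3:31 PM + 3:30 = 7:01 PM UTC on Jul 8.
Add 1 hour 16 minutes leg 1 → 8:17 PM UTC.
Add 3 hours 13 minutes layover in Miravel → 11:30 PM UTC.
Add 15 hours and 42 minutes leg 2 → 3:12 PM UTC (Jul 9).
Add 1 hour and 16 minutes layover in Sable Harbour → 4:28 PM UTC.
Add 12 hours 26 minutes leg 3 → 4:54 AM UTC (Jul 10).
Jakarta is UTC+7:00, so local arrival = 4:54 AM + 7:00 = 11:54 AM on Jul 10.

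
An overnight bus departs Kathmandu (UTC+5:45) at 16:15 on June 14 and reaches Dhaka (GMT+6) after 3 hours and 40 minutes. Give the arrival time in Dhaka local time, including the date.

20:10 on Jun 14

Dhaka is 0:15 ahead of Kathmandu.
After 3 hours and 40 minutes it is 19:55 in Kathmandu.
Shift by the zone difference: 19:55 + 0:15 = 20:10 on Jun 14 in Dhaka.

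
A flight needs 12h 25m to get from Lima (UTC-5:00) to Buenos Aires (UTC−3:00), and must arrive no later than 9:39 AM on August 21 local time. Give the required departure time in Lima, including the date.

Target arrival in UTC: 9:39 AM + 3:00 = 12:39 PM on Aug 21.
Subtract 12 hours and 25 minutes → departure 12:14 AM UTC on Aug 21.
Lima is UTC−5:00: 12:14 AM − 5:00 = 7:14 PM on Aug 20.

7:14 PM on Aug 20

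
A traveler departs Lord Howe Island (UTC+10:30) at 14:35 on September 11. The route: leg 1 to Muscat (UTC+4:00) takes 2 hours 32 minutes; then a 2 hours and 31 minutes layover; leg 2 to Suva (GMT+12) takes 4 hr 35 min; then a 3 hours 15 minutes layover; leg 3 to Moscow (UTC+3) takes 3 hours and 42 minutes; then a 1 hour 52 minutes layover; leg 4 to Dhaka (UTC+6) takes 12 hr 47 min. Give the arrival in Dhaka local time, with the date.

17:19 on September 12

Convert departure to UTC: 14:35 − 10:30 = 04:05 UTC on Sep 11.
Add 2 hours and 32 minutes leg 1 → 06:37 UTC.
Add 2 hours and 31 minutes layover in Muscat → 09:08 UTC.
Add 4 hours and 35 minutes leg 2 → 13:43 UTC.
Add 3 hours 15 minutes layover in Suva → 16:58 UTC.
Add 3 hours 42 minutes leg 3 → 20:40 UTC.
Add 1 hour and 52 minutes layover in Moscow → 22:32 UTC.
Add 12 hours and 47 minutes leg 4 → 11:19 UTC (Sep 12).
Dhaka is UTC+6:00, so local arrival = 11:19 + 6:00 = 17:19 on Sep 12.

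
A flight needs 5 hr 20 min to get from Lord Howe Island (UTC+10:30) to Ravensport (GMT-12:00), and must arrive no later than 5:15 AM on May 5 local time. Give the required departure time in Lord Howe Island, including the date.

Target arrival in UTC: 5:15 AM + 12:00 = 5:15 PM on May 5.
Subtract 5 hours 20 minutes → departure 11:55 AM UTC on May 5.
Lord Howe Island is UTC+10:30: 11:55 AM + 10:30 = 10:25 PM on May 5.

10:25 PM on May 5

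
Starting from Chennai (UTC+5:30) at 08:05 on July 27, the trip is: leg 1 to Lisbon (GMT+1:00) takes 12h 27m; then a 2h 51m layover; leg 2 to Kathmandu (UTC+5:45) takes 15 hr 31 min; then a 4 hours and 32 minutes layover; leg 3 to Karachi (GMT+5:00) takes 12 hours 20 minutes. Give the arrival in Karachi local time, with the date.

Convert departure to UTC: 08:05 − 5:30 = 02:35 UTC on Jul 27.
Add 12 hours 27 minutes leg 1 → 15:02 UTC.
Add 2 hours 51 minutes layover in Lisbon → 17:53 UTC.
Add 15 hours 31 minutes leg 2 → 09:24 UTC (Jul 28).
Add 4 hours 32 minutes layover in Kathmandu → 13:56 UTC.
Add 12 hours 20 minutes leg 3 → 02:16 UTC (Jul 29).
Karachi is UTC+5:00, so local arrival = 02:16 + 5:00 = 07:16 on Jul 29.

07:16 on Jul 29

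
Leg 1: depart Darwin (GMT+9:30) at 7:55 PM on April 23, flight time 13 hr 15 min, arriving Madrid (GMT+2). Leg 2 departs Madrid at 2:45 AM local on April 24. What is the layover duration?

Convert departure to UTC: 7:55 PM − 9:30 = 10:25 AM UTC on Apr 23.
Add 13 hours 15 minutes flight time → 11:40 PM UTC.
Madrid is UTC+2:00, so local arrival = 11:40 PM + 2:00 = 1:40 AM on Apr 24.
Layover = 2:45 AM − 1:40 AM = 1 hour 5 minutes.

1 hour 5 minutes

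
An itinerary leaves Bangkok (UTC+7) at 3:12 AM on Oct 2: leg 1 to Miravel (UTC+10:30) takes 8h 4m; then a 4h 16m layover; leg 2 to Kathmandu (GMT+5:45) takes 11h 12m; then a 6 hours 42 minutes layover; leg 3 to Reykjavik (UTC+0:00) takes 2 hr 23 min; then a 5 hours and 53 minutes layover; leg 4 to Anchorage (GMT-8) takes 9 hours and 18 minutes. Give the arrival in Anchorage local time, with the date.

Convert departure to UTC: 3:12 AM − 7:00 = 8:12 PM UTC on Oct 1.
Add 8 hours 4 minutes leg 1 → 4:16 AM UTC (Oct 2).
Add 4 hours and 16 minutes layover in Miravel → 8:32 AM UTC.
Add 11 hours and 12 minutes leg 2 → 7:44 PM UTC.
Add 6 hours and 42 minutes layover in Kathmandu → 2:26 AM UTC (Oct 3).
Add 2 hours 23 minutes leg 3 → 4:49 AM UTC.
Add 5 hours and 53 minutes layover in Reykjavik → 10:42 AM UTC.
Add 9 hours and 18 minutes leg 4 → 8:00 PM UTC.
Anchorage is UTC−8:00, so local arrival = 8:00 PM − 8:00 = 12:00 PM on Oct 3.

12:00 PM on October 3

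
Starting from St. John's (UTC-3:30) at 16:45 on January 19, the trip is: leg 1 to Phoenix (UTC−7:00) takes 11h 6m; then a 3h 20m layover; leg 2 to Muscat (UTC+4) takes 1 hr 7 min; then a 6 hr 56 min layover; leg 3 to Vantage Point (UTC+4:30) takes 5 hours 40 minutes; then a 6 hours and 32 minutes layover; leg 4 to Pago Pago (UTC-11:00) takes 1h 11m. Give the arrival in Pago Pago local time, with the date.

Convert departure to UTC: 16:45 + 3:30 = 20:15 UTC on Jan 19.
Add 11 hours 6 minutes leg 1 → 07:21 UTC (Jan 20).
Add 3 hours 20 minutes layover in Phoenix → 10:41 UTC.
Add 1 hour and 7 minutes leg 2 → 11:48 UTC.
Add 6 hours 56 minutes layover in Muscat → 18:44 UTC.
Add 5 hours 40 minutes leg 3 → 00:24 UTC (Jan 21).
Add 6 hours 32 minutes layover in Vantage Point → 06:56 UTC.
Add 1 hour 11 minutes leg 4 → 08:07 UTC.
Pago Pago is UTC−11:00, so local arrival = 08:07 − 11:00 = 21:07 on Jan 20.

21:07 on January 20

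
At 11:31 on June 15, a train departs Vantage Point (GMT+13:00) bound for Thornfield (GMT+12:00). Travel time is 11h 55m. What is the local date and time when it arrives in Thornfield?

Convert departure to UTC: 11:31 − 13:00 = 22:31 UTC on Jun 14.
Add 11 hours 55 minutes travel time → 10:26 UTC (Jun 15).
Thornfield is UTC+12:00, so local arrival = 10:26 + 12:00 = 22:26 on Jun 15.

22:26 on June 15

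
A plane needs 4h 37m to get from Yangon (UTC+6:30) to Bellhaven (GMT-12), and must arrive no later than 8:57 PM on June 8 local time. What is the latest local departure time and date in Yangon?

10:50 AM on Jun 9

Target arrival in UTC: 8:57 PM + 12:00 = 8:57 AM on Jun 9.
Subtract 4 hours 37 minutes → departure 4:20 AM UTC on Jun 9.
Yangon is UTC+6:30: 4:20 AM + 6:30 = 10:50 AM on Jun 9.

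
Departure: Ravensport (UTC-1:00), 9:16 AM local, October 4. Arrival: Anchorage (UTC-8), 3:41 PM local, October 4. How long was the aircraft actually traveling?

13 hours 25 minutes

Anchorage is 7:00 behind Ravensport.
Clock-face elapsed time (ignoring zones) is 6 hours 25 minutes.
Actual elapsed = 6 hours 25 minutes + 7:00 = 13 hours 25 minutes.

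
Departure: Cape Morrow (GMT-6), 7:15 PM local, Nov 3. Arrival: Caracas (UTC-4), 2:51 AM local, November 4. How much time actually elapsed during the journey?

Caracas is 2:00 ahead of Cape Morrow.
Clock-face elapsed time (ignoring zones) is 7 hours 36 minutes.
Actual elapsed = 7 hours 36 minutes − 2:00 = 5 hours 36 minutes.

5 hours 36 minutes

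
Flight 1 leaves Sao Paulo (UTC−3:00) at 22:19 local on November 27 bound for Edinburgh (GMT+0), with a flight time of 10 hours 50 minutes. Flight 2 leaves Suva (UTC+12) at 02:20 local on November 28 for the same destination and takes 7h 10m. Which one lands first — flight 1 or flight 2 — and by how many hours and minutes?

the second, by 14 hours 39 minutes

Flight 1 in UTC: 22:19 + 3:00 = 01:19 on Nov 28.
+10 hours 50 minutes → arrive 12:09 UTC on Nov 28.
Flight 2 in UTC: 02:20 − 12:00 = 14:20 on Nov 27.
+7 hours and 10 minutes → arrive 21:30 UTC on Nov 27.
Flight 2 lands earlier by 14 hours 39 minutes.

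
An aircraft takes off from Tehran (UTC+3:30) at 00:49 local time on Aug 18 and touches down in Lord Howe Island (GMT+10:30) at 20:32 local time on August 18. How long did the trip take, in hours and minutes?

Departure in UTC: 00:49 − 3:30 = 21:19 on Aug 17.
Arrival in UTC: 20:32 − 10:30 = 10:02 on Aug 18.
Elapsed = 10:02 − 21:19 (+1 day) = 12 hours 43 minutes.

12 hours 43 minutes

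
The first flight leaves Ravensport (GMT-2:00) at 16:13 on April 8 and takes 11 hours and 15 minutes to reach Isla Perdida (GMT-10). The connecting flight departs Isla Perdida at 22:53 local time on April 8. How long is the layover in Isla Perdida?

3 hours 25 minutes

Convert departure to UTC: 16:13 + 2:00 = 18:13 UTC on Apr 8.
Add 11 hours 15 minutes flight time → 05:28 UTC (Apr 9).
Isla Perdida is UTC−10:00, so local arrival = 05:28 − 10:00 = 19:28 on Apr 8.
Layover = 22:53 − 19:28 = 3 hours 25 minutes.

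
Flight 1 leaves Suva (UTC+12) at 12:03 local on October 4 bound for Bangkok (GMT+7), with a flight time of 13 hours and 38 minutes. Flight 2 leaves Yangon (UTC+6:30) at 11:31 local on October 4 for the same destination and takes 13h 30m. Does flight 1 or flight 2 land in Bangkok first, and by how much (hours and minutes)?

the first, by 4 hours 50 minutes

Flight 1 in UTC: 12:03 − 12:00 = 00:03 on Oct 4.
+13 hours and 38 minutes → arrive 13:41 UTC on Oct 4.
Flight 2 in UTC: 11:31 − 6:30 = 05:01 on Oct 4.
+13 hours and 30 minutes → arrive 18:31 UTC on Oct 4.
Flight 1 lands earlier by 4 hours 50 minutes.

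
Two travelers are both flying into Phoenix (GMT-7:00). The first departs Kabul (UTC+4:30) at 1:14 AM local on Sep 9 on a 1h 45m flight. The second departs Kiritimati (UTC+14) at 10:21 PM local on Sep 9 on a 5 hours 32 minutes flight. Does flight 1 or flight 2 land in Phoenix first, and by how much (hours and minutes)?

Flight 1 in UTC: 1:14 AM − 4:30 = 8:44 PM on Sep 8.
+1 hour 45 minutes → arrive 10:29 PM UTC on Sep 8.
Flight 2 in UTC: 10:21 PM − 14:00 = 8:21 AM on Sep 9.
+5 hours 32 minutes → arrive 1:53 PM UTC on Sep 9.
Flight 1 lands earlier by 15 hours 24 minutes.

the first, by 15 hours 24 minutes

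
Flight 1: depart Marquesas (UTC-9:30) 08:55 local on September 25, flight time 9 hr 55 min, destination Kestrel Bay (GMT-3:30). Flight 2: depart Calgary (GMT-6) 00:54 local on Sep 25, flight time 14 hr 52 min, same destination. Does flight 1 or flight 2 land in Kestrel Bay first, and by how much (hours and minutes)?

Flight 1 in UTC: 08:55 + 9:30 = 18:25 on Sep 25.
+9 hours and 55 minutes → arrive 04:20 UTC on Sep 26.
Flight 2 in UTC: 00:54 + 6:00 = 06:54 on Sep 25.
+14 hours and 52 minutes → arrive 21:46 UTC on Sep 25.
Flight 2 lands earlier by 6 hours 34 minutes.

the second, by 6 hours 34 minutes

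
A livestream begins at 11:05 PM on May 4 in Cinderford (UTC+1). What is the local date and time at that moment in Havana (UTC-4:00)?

6:05 PM on May 4

In UTC: 11:05 PM − 1:00 = 10:05 PM on May 4.
Havana is UTC−4:00: 10:05 PM − 4:00 = 6:05 PM on May 4.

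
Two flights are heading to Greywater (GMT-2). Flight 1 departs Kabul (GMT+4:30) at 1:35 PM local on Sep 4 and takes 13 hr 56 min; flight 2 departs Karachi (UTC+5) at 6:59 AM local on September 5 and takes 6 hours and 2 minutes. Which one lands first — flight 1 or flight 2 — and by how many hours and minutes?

the first, by 9 hours

Flight 1 in UTC: 1:35 PM − 4:30 = 9:05 AM on Sep 4.
+13 hours and 56 minutes → arrive 11:01 PM UTC on Sep 4.
Flight 2 in UTC: 6:59 AM − 5:00 = 1:59 AM on Sep 5.
+6 hours and 2 minutes → arrive 8:01 AM UTC on Sep 5.
Flight 1 lands earlier by 9 hours.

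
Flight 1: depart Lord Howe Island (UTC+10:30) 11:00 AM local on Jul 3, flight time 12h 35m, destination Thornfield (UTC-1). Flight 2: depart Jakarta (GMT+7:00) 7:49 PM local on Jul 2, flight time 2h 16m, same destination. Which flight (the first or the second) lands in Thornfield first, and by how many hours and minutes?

the second, by 22 hours

Flight 1 in UTC: 11:00 AM − 10:30 = 12:30 AM on Jul 3.
+12 hours and 35 minutes → arrive 1:05 PM UTC on Jul 3.
Flight 2 in UTC: 7:49 PM − 7:00 = 12:49 PM on Jul 2.
+2 hours and 16 minutes → arrive 3:05 PM UTC on Jul 2.
Flight 2 lands earlier by 22 hours.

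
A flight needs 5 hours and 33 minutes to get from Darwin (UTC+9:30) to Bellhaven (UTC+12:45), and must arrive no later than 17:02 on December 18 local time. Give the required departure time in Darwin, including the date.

08:14 on December 18

Target arrival in UTC: 17:02 − 12:45 = 04:17 on Dec 18.
Subtract 5 hours and 33 minutes → departure 22:44 UTC on Dec 17.
Darwin is UTC+9:30: 22:44 + 9:30 = 08:14 on Dec 18.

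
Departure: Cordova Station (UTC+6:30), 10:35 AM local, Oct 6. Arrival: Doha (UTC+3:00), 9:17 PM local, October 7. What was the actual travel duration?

38 hours 12 minutes

Departure in UTC: 10:35 AM − 6:30 = 4:05 AM on Oct 6.
Arrival in UTC: 9:17 PM − 3:00 = 6:17 PM on Oct 7.
Elapsed = 6:17 PM − 4:05 AM (+1 day) = 38 hours 12 minutes.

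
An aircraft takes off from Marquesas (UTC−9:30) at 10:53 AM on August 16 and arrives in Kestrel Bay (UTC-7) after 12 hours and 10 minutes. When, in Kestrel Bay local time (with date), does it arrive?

1:33 AM on Aug 17

Convert departure to UTC: 10:53 AM + 9:30 = 8:23 PM UTC on Aug 16.
Add 12 hours and 10 minutes travel time → 8:33 AM UTC (Aug 17).
Kestrel Bay is UTC−7:00, so local arrival = 8:33 AM − 7:00 = 1:33 AM on Aug 17.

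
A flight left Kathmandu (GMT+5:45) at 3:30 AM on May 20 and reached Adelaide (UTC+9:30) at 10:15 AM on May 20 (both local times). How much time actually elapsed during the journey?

Adelaide is 3:45 ahead of Kathmandu.
Clock-face elapsed time (ignoring zones) is 6 hours 45 minutes.
Actual elapsed = 6 hours 45 minutes − 3:45 = 3 hours.

3 hours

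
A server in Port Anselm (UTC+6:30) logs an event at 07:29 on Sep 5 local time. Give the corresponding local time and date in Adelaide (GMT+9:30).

10:29 on Sep 5

Adelaide is 3:00 ahead of Port Anselm.
Shift by the zone difference: 07:29 + 3:00 = 10:29 on Sep 5 in Adelaide.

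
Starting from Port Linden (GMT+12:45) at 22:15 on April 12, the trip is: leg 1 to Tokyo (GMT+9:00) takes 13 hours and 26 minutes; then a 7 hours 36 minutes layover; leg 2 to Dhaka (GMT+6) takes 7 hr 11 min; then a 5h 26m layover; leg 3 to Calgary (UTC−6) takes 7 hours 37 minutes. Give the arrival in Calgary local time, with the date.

20:46 on Apr 13

Convert departure to UTC: 22:15 − 12:45 = 09:30 UTC on Apr 12.
Add 13 hours 26 minutes leg 1 → 22:56 UTC.
Add 7 hours 36 minutes layover in Tokyo → 06:32 UTC (Apr 13).
Add 7 hours 11 minutes leg 2 → 13:43 UTC.
Add 5 hours 26 minutes layover in Dhaka → 19:09 UTC.
Add 7 hours and 37 minutes leg 3 → 02:46 UTC (Apr 14).
Calgary is UTC−6:00, so local arrival = 02:46 − 6:00 = 20:46 on Apr 13.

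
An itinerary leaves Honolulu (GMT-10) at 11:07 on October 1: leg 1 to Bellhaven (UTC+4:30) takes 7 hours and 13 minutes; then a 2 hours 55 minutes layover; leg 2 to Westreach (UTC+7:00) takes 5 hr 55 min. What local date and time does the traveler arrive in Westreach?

20:10 on Oct 2

Convert departure to UTC: 11:07 + 10:00 = 21:07 UTC on Oct 1.
Add 7 hours and 13 minutes leg 1 → 04:20 UTC (Oct 2).
Add 2 hours 55 minutes layover in Bellhaven → 07:15 UTC.
Add 5 hours 55 minutes leg 2 → 13:10 UTC.
Westreach is UTC+7:00, so local arrival = 13:10 + 7:00 = 20:10 on Oct 2.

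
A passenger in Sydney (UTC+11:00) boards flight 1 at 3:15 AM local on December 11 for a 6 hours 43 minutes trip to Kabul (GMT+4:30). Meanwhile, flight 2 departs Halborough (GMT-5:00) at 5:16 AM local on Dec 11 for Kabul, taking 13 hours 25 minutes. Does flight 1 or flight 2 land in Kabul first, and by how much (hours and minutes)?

the first, by 24 hours 43 minutes

Flight 1 in UTC: 3:15 AM − 11:00 = 4:15 PM on Dec 10.
+6 hours 43 minutes → arrive 10:58 PM UTC on Dec 10.
Flight 2 in UTC: 5:16 AM + 5:00 = 10:16 AM on Dec 11.
+13 hours and 25 minutes → arrive 11:41 PM UTC on Dec 11.
Flight 1 lands earlier by 24 hours 43 minutes.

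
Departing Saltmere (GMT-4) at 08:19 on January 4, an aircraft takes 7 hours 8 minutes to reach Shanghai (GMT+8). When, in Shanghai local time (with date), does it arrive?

Convert departure to UTC: 08:19 + 4:00 = 12:19 UTC on Jan 4.
Add 7 hours 8 minutes travel time → 19:27 UTC.
Shanghai is UTC+8:00, so local arrival = 19:27 + 8:00 = 03:27 on Jan 5.

03:27 on January 5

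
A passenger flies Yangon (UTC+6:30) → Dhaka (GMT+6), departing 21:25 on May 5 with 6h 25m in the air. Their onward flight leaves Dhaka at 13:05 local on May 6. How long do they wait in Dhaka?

Convert departure to UTC: 21:25 − 6:30 = 14:55 UTC on May 5.
Add 6 hours 25 minutes flight time → 21:20 UTC.
Dhaka is UTC+6:00, so local arrival = 21:20 + 6:00 = 03:20 on May 6.
Layover = 13:05 − 03:20 = 9 hours 45 minutes.

9 hours 45 minutes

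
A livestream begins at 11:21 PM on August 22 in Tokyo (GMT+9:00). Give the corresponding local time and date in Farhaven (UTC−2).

12:21 PM on August 22

In UTC: 11:21 PM − 9:00 = 2:21 PM on Aug 22.
Farhaven is UTC−2:00: 2:21 PM − 2:00 = 12:21 PM on Aug 22.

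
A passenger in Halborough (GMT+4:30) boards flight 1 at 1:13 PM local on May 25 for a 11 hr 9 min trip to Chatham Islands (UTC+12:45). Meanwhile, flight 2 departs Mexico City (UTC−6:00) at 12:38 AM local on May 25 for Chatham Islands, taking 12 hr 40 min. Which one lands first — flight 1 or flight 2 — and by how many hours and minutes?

the second, by 34 minutes

Flight 1 in UTC: 1:13 PM − 4:30 = 8:43 AM on May 25.
+11 hours and 9 minutes → arrive 7:52 PM UTC on May 25.
Flight 2 in UTC: 12:38 AM + 6:00 = 6:38 AM on May 25.
+12 hours and 40 minutes → arrive 7:18 PM UTC on May 25.
Flight 2 lands earlier by 34 minutes.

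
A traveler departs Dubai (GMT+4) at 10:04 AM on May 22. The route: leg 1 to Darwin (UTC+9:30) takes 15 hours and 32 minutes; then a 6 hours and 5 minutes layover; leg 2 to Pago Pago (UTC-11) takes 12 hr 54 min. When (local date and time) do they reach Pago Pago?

Convert departure to UTC: 10:04 AM − 4:00 = 6:04 AM UTC on May 22.
Add 15 hours and 32 minutes leg 1 → 9:36 PM UTC.
Add 6 hours and 5 minutes layover in Darwin → 3:41 AM UTC (May 23).
Add 12 hours and 54 minutes leg 2 → 4:35 PM UTC.
Pago Pago is UTC−11:00, so local arrival = 4:35 PM − 11:00 = 5:35 AM on May 23.

5:35 AM on May 23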